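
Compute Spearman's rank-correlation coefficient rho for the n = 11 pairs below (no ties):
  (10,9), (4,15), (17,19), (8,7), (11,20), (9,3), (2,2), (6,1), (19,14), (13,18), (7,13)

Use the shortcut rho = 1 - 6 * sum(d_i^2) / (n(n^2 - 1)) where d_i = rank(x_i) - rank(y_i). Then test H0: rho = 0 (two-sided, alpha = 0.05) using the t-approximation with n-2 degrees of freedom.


Step 1: Rank x and y separately (midranks; no ties here).
rank(x): 10->7, 4->2, 17->10, 8->5, 11->8, 9->6, 2->1, 6->3, 19->11, 13->9, 7->4
rank(y): 9->5, 15->8, 19->10, 7->4, 20->11, 3->3, 2->2, 1->1, 14->7, 18->9, 13->6
Step 2: d_i = R_x(i) - R_y(i); compute d_i^2.
  (7-5)^2=4, (2-8)^2=36, (10-10)^2=0, (5-4)^2=1, (8-11)^2=9, (6-3)^2=9, (1-2)^2=1, (3-1)^2=4, (11-7)^2=16, (9-9)^2=0, (4-6)^2=4
sum(d^2) = 84.
Step 3: rho = 1 - 6*84 / (11*(11^2 - 1)) = 1 - 504/1320 = 0.618182.
Step 4: Under H0, t = rho * sqrt((n-2)/(1-rho^2)) = 2.3594 ~ t(9).
Step 5: Two-sided p-value from the t-distribution with 9 df = 0.042646.
Step 6: alpha = 0.05. reject H0.

rho = 0.6182, p = 0.042646, reject H0 at alpha = 0.05.


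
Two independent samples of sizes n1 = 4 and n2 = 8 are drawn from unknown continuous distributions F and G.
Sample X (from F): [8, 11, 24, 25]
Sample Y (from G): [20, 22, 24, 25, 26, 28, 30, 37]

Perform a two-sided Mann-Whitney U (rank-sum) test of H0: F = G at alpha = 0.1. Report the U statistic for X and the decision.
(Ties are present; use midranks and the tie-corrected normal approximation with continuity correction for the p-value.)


Step 1: Combine and sort all 12 observations; assign midranks.
sorted (value, group): (8,X), (11,X), (20,Y), (22,Y), (24,X), (24,Y), (25,X), (25,Y), (26,Y), (28,Y), (30,Y), (37,Y)
ranks: 8->1, 11->2, 20->3, 22->4, 24->5.5, 24->5.5, 25->7.5, 25->7.5, 26->9, 28->10, 30->11, 37->12
Step 2: Rank sum for X: R1 = 1 + 2 + 5.5 + 7.5 = 16.
Step 3: U_X = R1 - n1(n1+1)/2 = 16 - 4*5/2 = 16 - 10 = 6.
       U_Y = n1*n2 - U_X = 32 - 6 = 26.
Step 4: Ties are present, so use the tie-corrected normal approximation (with continuity correction) for the p-value.
Step 5: p-value = 0.105412; compare to alpha = 0.1. fail to reject H0.

U_X = 6, p = 0.105412, fail to reject H0 at alpha = 0.1.


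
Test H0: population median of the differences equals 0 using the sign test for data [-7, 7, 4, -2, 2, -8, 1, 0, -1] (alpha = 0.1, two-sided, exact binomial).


Step 1: Discard zero differences. Original n = 9; n_eff = number of nonzero differences = 8.
Nonzero differences (with sign): -7, +7, +4, -2, +2, -8, +1, -1
Step 2: Count signs: positive = 4, negative = 4.
Step 3: Under H0: P(positive) = 0.5, so the number of positives S ~ Bin(8, 0.5).
Step 4: Two-sided exact p-value = sum of Bin(8,0.5) probabilities at or below the observed probability = 1.000000.
Step 5: alpha = 0.1. fail to reject H0.

n_eff = 8, pos = 4, neg = 4, p = 1.000000, fail to reject H0.


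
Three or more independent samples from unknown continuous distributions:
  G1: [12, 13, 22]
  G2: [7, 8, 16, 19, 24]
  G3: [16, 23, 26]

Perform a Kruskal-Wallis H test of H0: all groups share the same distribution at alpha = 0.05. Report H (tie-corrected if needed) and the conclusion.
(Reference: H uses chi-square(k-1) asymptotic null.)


Step 1: Combine all N = 11 observations and assign midranks.
sorted (value, group, rank): (7,G2,1), (8,G2,2), (12,G1,3), (13,G1,4), (16,G2,5.5), (16,G3,5.5), (19,G2,7), (22,G1,8), (23,G3,9), (24,G2,10), (26,G3,11)
Step 2: Sum ranks within each group.
R_1 = 15 (n_1 = 3)
R_2 = 25.5 (n_2 = 5)
R_3 = 25.5 (n_3 = 3)
Step 3: H = 12/(N(N+1)) * sum(R_i^2/n_i) - 3(N+1)
     = 12/(11*12) * (15^2/3 + 25.5^2/5 + 25.5^2/3) - 3*12
     = 0.090909 * 421.8 - 36
     = 2.345455.
Step 4: Ties present; correction factor C = 1 - 6/(11^3 - 11) = 0.995455. Corrected H = 2.345455 / 0.995455 = 2.356164.
Step 5: Under H0, H ~ chi^2(2); p-value = 0.307869.
Step 6: alpha = 0.05. fail to reject H0.

H = 2.3562, df = 2, p = 0.307869, fail to reject H0.


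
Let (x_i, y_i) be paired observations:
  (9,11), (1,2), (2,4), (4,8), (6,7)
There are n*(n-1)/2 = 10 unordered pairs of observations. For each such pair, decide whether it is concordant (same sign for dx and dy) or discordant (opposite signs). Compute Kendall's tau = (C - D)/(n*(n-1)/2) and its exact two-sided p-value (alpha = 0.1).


Step 1: Enumerate the 10 unordered pairs (i,j) with i<j and classify each by sign(x_j-x_i) * sign(y_j-y_i).
  (1,2):dx=-8,dy=-9->C; (1,3):dx=-7,dy=-7->C; (1,4):dx=-5,dy=-3->C; (1,5):dx=-3,dy=-4->C
  (2,3):dx=+1,dy=+2->C; (2,4):dx=+3,dy=+6->C; (2,5):dx=+5,dy=+5->C; (3,4):dx=+2,dy=+4->C
  (3,5):dx=+4,dy=+3->C; (4,5):dx=+2,dy=-1->D
Step 2: C = 9, D = 1, total pairs = 10.
Step 3: tau = (C - D)/(n(n-1)/2) = (9 - 1)/10 = 0.800000.
Step 4: Exact two-sided p-value (enumerate n! = 120 permutations of y under H0): p = 0.083333.
Step 5: alpha = 0.1. reject H0.

tau_b = 0.8000 (C=9, D=1), p = 0.083333, reject H0.


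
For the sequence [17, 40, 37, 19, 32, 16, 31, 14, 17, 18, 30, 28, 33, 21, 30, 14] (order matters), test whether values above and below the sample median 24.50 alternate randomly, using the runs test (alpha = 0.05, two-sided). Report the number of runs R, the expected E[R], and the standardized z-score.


Step 1: Compute median = 24.50; label A = above, B = below.
Labels in order: BAABABABBBAAABAB  (n_A = 8, n_B = 8)
Step 2: Count runs R = 11.
Step 3: Under H0 (random ordering), E[R] = 2*n_A*n_B/(n_A+n_B) + 1 = 2*8*8/16 + 1 = 9.0000.
        Var[R] = 2*n_A*n_B*(2*n_A*n_B - n_A - n_B) / ((n_A+n_B)^2 * (n_A+n_B-1)) = 14336/3840 = 3.7333.
        SD[R] = 1.9322.
Step 4: Continuity-corrected z = (R - 0.5 - E[R]) / SD[R] = (11 - 0.5 - 9.0000) / 1.9322 = 0.7763.
Step 5: Two-sided p-value via normal approximation = 2*(1 - Phi(|z|)) = 0.437558.
Step 6: alpha = 0.05. fail to reject H0.

R = 11, z = 0.7763, p = 0.437558, fail to reject H0.


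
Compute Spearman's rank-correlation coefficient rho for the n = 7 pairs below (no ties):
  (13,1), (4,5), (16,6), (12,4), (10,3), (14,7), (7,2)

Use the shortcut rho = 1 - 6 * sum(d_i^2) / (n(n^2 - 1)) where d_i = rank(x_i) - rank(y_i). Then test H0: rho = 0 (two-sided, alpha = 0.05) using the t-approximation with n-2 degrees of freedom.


Step 1: Rank x and y separately (midranks; no ties here).
rank(x): 13->5, 4->1, 16->7, 12->4, 10->3, 14->6, 7->2
rank(y): 1->1, 5->5, 6->6, 4->4, 3->3, 7->7, 2->2
Step 2: d_i = R_x(i) - R_y(i); compute d_i^2.
  (5-1)^2=16, (1-5)^2=16, (7-6)^2=1, (4-4)^2=0, (3-3)^2=0, (6-7)^2=1, (2-2)^2=0
sum(d^2) = 34.
Step 3: rho = 1 - 6*34 / (7*(7^2 - 1)) = 1 - 204/336 = 0.392857.
Step 4: Under H0, t = rho * sqrt((n-2)/(1-rho^2)) = 0.9553 ~ t(5).
Step 5: Two-sided p-value from the t-distribution with 5 df = 0.383317.
Step 6: alpha = 0.05. fail to reject H0.

rho = 0.3929, p = 0.383317, fail to reject H0 at alpha = 0.05.


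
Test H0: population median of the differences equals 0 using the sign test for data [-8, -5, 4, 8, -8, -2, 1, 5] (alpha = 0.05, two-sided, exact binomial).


Step 1: Discard zero differences. Original n = 8; n_eff = number of nonzero differences = 8.
Nonzero differences (with sign): -8, -5, +4, +8, -8, -2, +1, +5
Step 2: Count signs: positive = 4, negative = 4.
Step 3: Under H0: P(positive) = 0.5, so the number of positives S ~ Bin(8, 0.5).
Step 4: Two-sided exact p-value = sum of Bin(8,0.5) probabilities at or below the observed probability = 1.000000.
Step 5: alpha = 0.05. fail to reject H0.

n_eff = 8, pos = 4, neg = 4, p = 1.000000, fail to reject H0.


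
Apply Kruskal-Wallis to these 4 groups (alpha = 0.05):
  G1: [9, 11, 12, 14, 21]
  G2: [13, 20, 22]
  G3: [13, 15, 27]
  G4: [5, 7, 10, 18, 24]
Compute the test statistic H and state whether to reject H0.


Step 1: Combine all N = 16 observations and assign midranks.
sorted (value, group, rank): (5,G4,1), (7,G4,2), (9,G1,3), (10,G4,4), (11,G1,5), (12,G1,6), (13,G2,7.5), (13,G3,7.5), (14,G1,9), (15,G3,10), (18,G4,11), (20,G2,12), (21,G1,13), (22,G2,14), (24,G4,15), (27,G3,16)
Step 2: Sum ranks within each group.
R_1 = 36 (n_1 = 5)
R_2 = 33.5 (n_2 = 3)
R_3 = 33.5 (n_3 = 3)
R_4 = 33 (n_4 = 5)
Step 3: H = 12/(N(N+1)) * sum(R_i^2/n_i) - 3(N+1)
     = 12/(16*17) * (36^2/5 + 33.5^2/3 + 33.5^2/3 + 33^2/5) - 3*17
     = 0.044118 * 1225.17 - 51
     = 3.051471.
Step 4: Ties present; correction factor C = 1 - 6/(16^3 - 16) = 0.998529. Corrected H = 3.051471 / 0.998529 = 3.055965.
Step 5: Under H0, H ~ chi^2(3); p-value = 0.383077.
Step 6: alpha = 0.05. fail to reject H0.

H = 3.0560, df = 3, p = 0.383077, fail to reject H0.


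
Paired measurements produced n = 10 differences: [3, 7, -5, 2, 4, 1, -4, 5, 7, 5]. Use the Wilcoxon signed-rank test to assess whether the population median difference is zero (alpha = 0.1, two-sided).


Step 1: Drop any zero differences (none here) and take |d_i|.
|d| = [3, 7, 5, 2, 4, 1, 4, 5, 7, 5]
Step 2: Midrank |d_i| (ties get averaged ranks).
ranks: |3|->3, |7|->9.5, |5|->7, |2|->2, |4|->4.5, |1|->1, |4|->4.5, |5|->7, |7|->9.5, |5|->7
Step 3: Attach original signs; sum ranks with positive sign and with negative sign.
W+ = 3 + 9.5 + 2 + 4.5 + 1 + 7 + 9.5 + 7 = 43.5
W- = 7 + 4.5 = 11.5
(Check: W+ + W- = 55 should equal n(n+1)/2 = 55.)
Step 4: Test statistic W = min(W+, W-) = 11.5.
Step 5: Ties in |d|, so use the tie-corrected normal approximation.
        E[W] = n(n+1)/4 = 10*11/4 = 27.5.
        Tie groups: |d|=4 (t=2), |d|=5 (t=3), |d|=7 (t=2); sum(t^3 - t) = 36.
        Var[W] = n(n+1)(2n+1)/24 - sum(t^3-t)/48 = 2310/24 - 36/48 = 95.5.
        z = (W - E[W]) / sqrt(Var[W]) = (11.5 - 27.5) / 9.7724 = -1.6373.
        Two-sided p = 2*Phi(z) = 0.101576.
Step 6: alpha = 0.1. fail to reject H0.

W+ = 43.5, W- = 11.5, W = min = 11.5, p = 0.101576, fail to reject H0.


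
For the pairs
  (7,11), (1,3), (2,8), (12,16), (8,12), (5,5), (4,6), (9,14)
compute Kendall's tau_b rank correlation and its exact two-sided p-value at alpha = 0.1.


Step 1: Enumerate the 28 unordered pairs (i,j) with i<j and classify each by sign(x_j-x_i) * sign(y_j-y_i).
  (1,2):dx=-6,dy=-8->C; (1,3):dx=-5,dy=-3->C; (1,4):dx=+5,dy=+5->C; (1,5):dx=+1,dy=+1->C
  (1,6):dx=-2,dy=-6->C; (1,7):dx=-3,dy=-5->C; (1,8):dx=+2,dy=+3->C; (2,3):dx=+1,dy=+5->C
  (2,4):dx=+11,dy=+13->C; (2,5):dx=+7,dy=+9->C; (2,6):dx=+4,dy=+2->C; (2,7):dx=+3,dy=+3->C
  (2,8):dx=+8,dy=+11->C; (3,4):dx=+10,dy=+8->C; (3,5):dx=+6,dy=+4->C; (3,6):dx=+3,dy=-3->D
  (3,7):dx=+2,dy=-2->D; (3,8):dx=+7,dy=+6->C; (4,5):dx=-4,dy=-4->C; (4,6):dx=-7,dy=-11->C
  (4,7):dx=-8,dy=-10->C; (4,8):dx=-3,dy=-2->C; (5,6):dx=-3,dy=-7->C; (5,7):dx=-4,dy=-6->C
  (5,8):dx=+1,dy=+2->C; (6,7):dx=-1,dy=+1->D; (6,8):dx=+4,dy=+9->C; (7,8):dx=+5,dy=+8->C
Step 2: C = 25, D = 3, total pairs = 28.
Step 3: tau = (C - D)/(n(n-1)/2) = (25 - 3)/28 = 0.785714.
Step 4: Exact two-sided p-value (enumerate n! = 40320 permutations of y under H0): p = 0.005506.
Step 5: alpha = 0.1. reject H0.

tau_b = 0.7857 (C=25, D=3), p = 0.005506, reject H0.


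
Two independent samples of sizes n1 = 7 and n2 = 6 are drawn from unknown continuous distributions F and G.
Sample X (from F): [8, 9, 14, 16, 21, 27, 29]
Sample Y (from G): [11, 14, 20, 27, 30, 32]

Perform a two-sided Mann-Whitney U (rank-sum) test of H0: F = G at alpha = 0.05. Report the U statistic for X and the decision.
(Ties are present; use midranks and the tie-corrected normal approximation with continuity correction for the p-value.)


Step 1: Combine and sort all 13 observations; assign midranks.
sorted (value, group): (8,X), (9,X), (11,Y), (14,X), (14,Y), (16,X), (20,Y), (21,X), (27,X), (27,Y), (29,X), (30,Y), (32,Y)
ranks: 8->1, 9->2, 11->3, 14->4.5, 14->4.5, 16->6, 20->7, 21->8, 27->9.5, 27->9.5, 29->11, 30->12, 32->13
Step 2: Rank sum for X: R1 = 1 + 2 + 4.5 + 6 + 8 + 9.5 + 11 = 42.
Step 3: U_X = R1 - n1(n1+1)/2 = 42 - 7*8/2 = 42 - 28 = 14.
       U_Y = n1*n2 - U_X = 42 - 14 = 28.
Step 4: Ties are present, so use the tie-corrected normal approximation (with continuity correction) for the p-value.
Step 5: p-value = 0.351785; compare to alpha = 0.05. fail to reject H0.

U_X = 14, p = 0.351785, fail to reject H0 at alpha = 0.05.


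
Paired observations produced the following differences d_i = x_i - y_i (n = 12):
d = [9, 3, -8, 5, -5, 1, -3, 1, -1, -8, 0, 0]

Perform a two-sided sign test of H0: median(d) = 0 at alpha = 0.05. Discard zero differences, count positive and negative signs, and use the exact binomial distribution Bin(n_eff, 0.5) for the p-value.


Step 1: Discard zero differences. Original n = 12; n_eff = number of nonzero differences = 10.
Nonzero differences (with sign): +9, +3, -8, +5, -5, +1, -3, +1, -1, -8
Step 2: Count signs: positive = 5, negative = 5.
Step 3: Under H0: P(positive) = 0.5, so the number of positives S ~ Bin(10, 0.5).
Step 4: Two-sided exact p-value = sum of Bin(10,0.5) probabilities at or below the observed probability = 1.000000.
Step 5: alpha = 0.05. fail to reject H0.

n_eff = 10, pos = 5, neg = 5, p = 1.000000, fail to reject H0.


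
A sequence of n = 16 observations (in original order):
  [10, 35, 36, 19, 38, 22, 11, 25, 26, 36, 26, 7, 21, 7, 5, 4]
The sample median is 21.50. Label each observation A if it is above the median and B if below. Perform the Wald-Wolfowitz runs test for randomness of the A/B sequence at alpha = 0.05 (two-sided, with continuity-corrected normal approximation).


Step 1: Compute median = 21.50; label A = above, B = below.
Labels in order: BAABAABAAAABBBBB  (n_A = 8, n_B = 8)
Step 2: Count runs R = 7.
Step 3: Under H0 (random ordering), E[R] = 2*n_A*n_B/(n_A+n_B) + 1 = 2*8*8/16 + 1 = 9.0000.
        Var[R] = 2*n_A*n_B*(2*n_A*n_B - n_A - n_B) / ((n_A+n_B)^2 * (n_A+n_B-1)) = 14336/3840 = 3.7333.
        SD[R] = 1.9322.
Step 4: Continuity-corrected z = (R + 0.5 - E[R]) / SD[R] = (7 + 0.5 - 9.0000) / 1.9322 = -0.7763.
Step 5: Two-sided p-value via normal approximation = 2*(1 - Phi(|z|)) = 0.437558.
Step 6: alpha = 0.05. fail to reject H0.

R = 7, z = -0.7763, p = 0.437558, fail to reject H0.


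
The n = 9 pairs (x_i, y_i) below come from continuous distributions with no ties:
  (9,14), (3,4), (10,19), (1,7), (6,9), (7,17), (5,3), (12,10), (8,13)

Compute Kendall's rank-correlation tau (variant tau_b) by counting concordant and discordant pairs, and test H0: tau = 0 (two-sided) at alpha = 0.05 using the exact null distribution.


Step 1: Enumerate the 36 unordered pairs (i,j) with i<j and classify each by sign(x_j-x_i) * sign(y_j-y_i).
  (1,2):dx=-6,dy=-10->C; (1,3):dx=+1,dy=+5->C; (1,4):dx=-8,dy=-7->C; (1,5):dx=-3,dy=-5->C
  (1,6):dx=-2,dy=+3->D; (1,7):dx=-4,dy=-11->C; (1,8):dx=+3,dy=-4->D; (1,9):dx=-1,dy=-1->C
  (2,3):dx=+7,dy=+15->C; (2,4):dx=-2,dy=+3->D; (2,5):dx=+3,dy=+5->C; (2,6):dx=+4,dy=+13->C
  (2,7):dx=+2,dy=-1->D; (2,8):dx=+9,dy=+6->C; (2,9):dx=+5,dy=+9->C; (3,4):dx=-9,dy=-12->C
  (3,5):dx=-4,dy=-10->C; (3,6):dx=-3,dy=-2->C; (3,7):dx=-5,dy=-16->C; (3,8):dx=+2,dy=-9->D
  (3,9):dx=-2,dy=-6->C; (4,5):dx=+5,dy=+2->C; (4,6):dx=+6,dy=+10->C; (4,7):dx=+4,dy=-4->D
  (4,8):dx=+11,dy=+3->C; (4,9):dx=+7,dy=+6->C; (5,6):dx=+1,dy=+8->C; (5,7):dx=-1,dy=-6->C
  (5,8):dx=+6,dy=+1->C; (5,9):dx=+2,dy=+4->C; (6,7):dx=-2,dy=-14->C; (6,8):dx=+5,dy=-7->D
  (6,9):dx=+1,dy=-4->D; (7,8):dx=+7,dy=+7->C; (7,9):dx=+3,dy=+10->C; (8,9):dx=-4,dy=+3->D
Step 2: C = 27, D = 9, total pairs = 36.
Step 3: tau = (C - D)/(n(n-1)/2) = (27 - 9)/36 = 0.500000.
Step 4: Exact two-sided p-value (enumerate n! = 362880 permutations of y under H0): p = 0.075176.
Step 5: alpha = 0.05. fail to reject H0.

tau_b = 0.5000 (C=27, D=9), p = 0.075176, fail to reject H0.


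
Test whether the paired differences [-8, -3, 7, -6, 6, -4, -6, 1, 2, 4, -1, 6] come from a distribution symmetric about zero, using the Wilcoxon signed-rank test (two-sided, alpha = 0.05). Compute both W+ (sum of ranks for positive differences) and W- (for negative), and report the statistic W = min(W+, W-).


Step 1: Drop any zero differences (none here) and take |d_i|.
|d| = [8, 3, 7, 6, 6, 4, 6, 1, 2, 4, 1, 6]
Step 2: Midrank |d_i| (ties get averaged ranks).
ranks: |8|->12, |3|->4, |7|->11, |6|->8.5, |6|->8.5, |4|->5.5, |6|->8.5, |1|->1.5, |2|->3, |4|->5.5, |1|->1.5, |6|->8.5
Step 3: Attach original signs; sum ranks with positive sign and with negative sign.
W+ = 11 + 8.5 + 1.5 + 3 + 5.5 + 8.5 = 38
W- = 12 + 4 + 8.5 + 5.5 + 8.5 + 1.5 = 40
(Check: W+ + W- = 78 should equal n(n+1)/2 = 78.)
Step 4: Test statistic W = min(W+, W-) = 38.
Step 5: Ties in |d|, so use the tie-corrected normal approximation.
        E[W] = n(n+1)/4 = 12*13/4 = 39.
        Tie groups: |d|=1 (t=2), |d|=4 (t=2), |d|=6 (t=4); sum(t^3 - t) = 72.
        Var[W] = n(n+1)(2n+1)/24 - sum(t^3-t)/48 = 3900/24 - 72/48 = 161.
        z = (W - E[W]) / sqrt(Var[W]) = (38 - 39) / 12.6886 = -0.0788.
        Two-sided p = 2*Phi(z) = 0.937183.
Step 6: alpha = 0.05. fail to reject H0.

W+ = 38, W- = 40, W = min = 38, p = 0.937183, fail to reject H0.


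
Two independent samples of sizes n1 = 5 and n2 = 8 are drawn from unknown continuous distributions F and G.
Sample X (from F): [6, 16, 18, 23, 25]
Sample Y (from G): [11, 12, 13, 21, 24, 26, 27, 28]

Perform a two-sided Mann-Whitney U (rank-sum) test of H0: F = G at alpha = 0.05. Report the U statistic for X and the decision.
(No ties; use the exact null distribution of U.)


Step 1: Combine and sort all 13 observations; assign midranks.
sorted (value, group): (6,X), (11,Y), (12,Y), (13,Y), (16,X), (18,X), (21,Y), (23,X), (24,Y), (25,X), (26,Y), (27,Y), (28,Y)
ranks: 6->1, 11->2, 12->3, 13->4, 16->5, 18->6, 21->7, 23->8, 24->9, 25->10, 26->11, 27->12, 28->13
Step 2: Rank sum for X: R1 = 1 + 5 + 6 + 8 + 10 = 30.
Step 3: U_X = R1 - n1(n1+1)/2 = 30 - 5*6/2 = 30 - 15 = 15.
       U_Y = n1*n2 - U_X = 40 - 15 = 25.
Step 4: No ties, so the exact null distribution of U (based on enumerating the C(13,5) = 1287 equally likely rank assignments) gives the two-sided p-value.
Step 5: p-value = 0.523699; compare to alpha = 0.05. fail to reject H0.

U_X = 15, p = 0.523699, fail to reject H0 at alpha = 0.05.


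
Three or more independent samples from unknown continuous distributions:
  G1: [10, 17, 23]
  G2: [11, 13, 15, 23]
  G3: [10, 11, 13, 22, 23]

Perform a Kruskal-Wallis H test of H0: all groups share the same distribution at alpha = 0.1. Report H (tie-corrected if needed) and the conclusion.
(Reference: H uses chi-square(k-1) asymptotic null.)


Step 1: Combine all N = 12 observations and assign midranks.
sorted (value, group, rank): (10,G1,1.5), (10,G3,1.5), (11,G2,3.5), (11,G3,3.5), (13,G2,5.5), (13,G3,5.5), (15,G2,7), (17,G1,8), (22,G3,9), (23,G1,11), (23,G2,11), (23,G3,11)
Step 2: Sum ranks within each group.
R_1 = 20.5 (n_1 = 3)
R_2 = 27 (n_2 = 4)
R_3 = 30.5 (n_3 = 5)
Step 3: H = 12/(N(N+1)) * sum(R_i^2/n_i) - 3(N+1)
     = 12/(12*13) * (20.5^2/3 + 27^2/4 + 30.5^2/5) - 3*13
     = 0.076923 * 508.383 - 39
     = 0.106410.
Step 4: Ties present; correction factor C = 1 - 42/(12^3 - 12) = 0.975524. Corrected H = 0.106410 / 0.975524 = 0.109080.
Step 5: Under H0, H ~ chi^2(2); p-value = 0.946921.
Step 6: alpha = 0.1. fail to reject H0.

H = 0.1091, df = 2, p = 0.946921, fail to reject H0.


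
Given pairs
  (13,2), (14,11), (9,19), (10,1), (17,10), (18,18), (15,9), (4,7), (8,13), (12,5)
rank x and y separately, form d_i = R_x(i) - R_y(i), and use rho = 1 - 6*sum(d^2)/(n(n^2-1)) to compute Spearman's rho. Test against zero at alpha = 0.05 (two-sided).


Step 1: Rank x and y separately (midranks; no ties here).
rank(x): 13->6, 14->7, 9->3, 10->4, 17->9, 18->10, 15->8, 4->1, 8->2, 12->5
rank(y): 2->2, 11->7, 19->10, 1->1, 10->6, 18->9, 9->5, 7->4, 13->8, 5->3
Step 2: d_i = R_x(i) - R_y(i); compute d_i^2.
  (6-2)^2=16, (7-7)^2=0, (3-10)^2=49, (4-1)^2=9, (9-6)^2=9, (10-9)^2=1, (8-5)^2=9, (1-4)^2=9, (2-8)^2=36, (5-3)^2=4
sum(d^2) = 142.
Step 3: rho = 1 - 6*142 / (10*(10^2 - 1)) = 1 - 852/990 = 0.139394.
Step 4: Under H0, t = rho * sqrt((n-2)/(1-rho^2)) = 0.3982 ~ t(8).
Step 5: Two-sided p-value from the t-distribution with 8 df = 0.700932.
Step 6: alpha = 0.05. fail to reject H0.

rho = 0.1394, p = 0.700932, fail to reject H0 at alpha = 0.05.


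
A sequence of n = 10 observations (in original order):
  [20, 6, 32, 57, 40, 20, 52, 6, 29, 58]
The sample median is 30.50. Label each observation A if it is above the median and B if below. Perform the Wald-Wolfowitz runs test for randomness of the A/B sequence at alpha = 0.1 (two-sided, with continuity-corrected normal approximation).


Step 1: Compute median = 30.50; label A = above, B = below.
Labels in order: BBAAABABBA  (n_A = 5, n_B = 5)
Step 2: Count runs R = 6.
Step 3: Under H0 (random ordering), E[R] = 2*n_A*n_B/(n_A+n_B) + 1 = 2*5*5/10 + 1 = 6.0000.
        Var[R] = 2*n_A*n_B*(2*n_A*n_B - n_A - n_B) / ((n_A+n_B)^2 * (n_A+n_B-1)) = 2000/900 = 2.2222.
        SD[R] = 1.4907.
Step 4: R = E[R], so z = 0 with no continuity correction.
Step 5: Two-sided p-value via normal approximation = 2*(1 - Phi(|z|)) = 1.000000.
Step 6: alpha = 0.1. fail to reject H0.

R = 6, z = 0.0000, p = 1.000000, fail to reject H0.


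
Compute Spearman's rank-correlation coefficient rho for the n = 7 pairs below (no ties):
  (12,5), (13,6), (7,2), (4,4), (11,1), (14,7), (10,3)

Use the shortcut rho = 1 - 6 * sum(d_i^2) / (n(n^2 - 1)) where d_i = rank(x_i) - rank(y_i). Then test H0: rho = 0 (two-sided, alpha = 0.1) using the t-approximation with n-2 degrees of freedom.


Step 1: Rank x and y separately (midranks; no ties here).
rank(x): 12->5, 13->6, 7->2, 4->1, 11->4, 14->7, 10->3
rank(y): 5->5, 6->6, 2->2, 4->4, 1->1, 7->7, 3->3
Step 2: d_i = R_x(i) - R_y(i); compute d_i^2.
  (5-5)^2=0, (6-6)^2=0, (2-2)^2=0, (1-4)^2=9, (4-1)^2=9, (7-7)^2=0, (3-3)^2=0
sum(d^2) = 18.
Step 3: rho = 1 - 6*18 / (7*(7^2 - 1)) = 1 - 108/336 = 0.678571.
Step 4: Under H0, t = rho * sqrt((n-2)/(1-rho^2)) = 2.0657 ~ t(5).
Step 5: Two-sided p-value from the t-distribution with 5 df = 0.093750.
Step 6: alpha = 0.1. reject H0.

rho = 0.6786, p = 0.093750, reject H0 at alpha = 0.1.


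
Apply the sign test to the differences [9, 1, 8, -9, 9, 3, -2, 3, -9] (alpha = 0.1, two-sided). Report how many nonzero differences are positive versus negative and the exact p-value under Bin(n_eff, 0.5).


Step 1: Discard zero differences. Original n = 9; n_eff = number of nonzero differences = 9.
Nonzero differences (with sign): +9, +1, +8, -9, +9, +3, -2, +3, -9
Step 2: Count signs: positive = 6, negative = 3.
Step 3: Under H0: P(positive) = 0.5, so the number of positives S ~ Bin(9, 0.5).
Step 4: Two-sided exact p-value = sum of Bin(9,0.5) probabilities at or below the observed probability = 0.507812.
Step 5: alpha = 0.1. fail to reject H0.

n_eff = 9, pos = 6, neg = 3, p = 0.507812, fail to reject H0.


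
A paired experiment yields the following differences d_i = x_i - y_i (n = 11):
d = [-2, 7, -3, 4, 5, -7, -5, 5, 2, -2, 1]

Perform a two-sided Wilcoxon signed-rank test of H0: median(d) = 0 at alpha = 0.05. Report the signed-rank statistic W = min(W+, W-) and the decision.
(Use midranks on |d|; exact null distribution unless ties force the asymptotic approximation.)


Step 1: Drop any zero differences (none here) and take |d_i|.
|d| = [2, 7, 3, 4, 5, 7, 5, 5, 2, 2, 1]
Step 2: Midrank |d_i| (ties get averaged ranks).
ranks: |2|->3, |7|->10.5, |3|->5, |4|->6, |5|->8, |7|->10.5, |5|->8, |5|->8, |2|->3, |2|->3, |1|->1
Step 3: Attach original signs; sum ranks with positive sign and with negative sign.
W+ = 10.5 + 6 + 8 + 8 + 3 + 1 = 36.5
W- = 3 + 5 + 10.5 + 8 + 3 = 29.5
(Check: W+ + W- = 66 should equal n(n+1)/2 = 66.)
Step 4: Test statistic W = min(W+, W-) = 29.5.
Step 5: Ties in |d|, so use the tie-corrected normal approximation.
        E[W] = n(n+1)/4 = 11*12/4 = 33.
        Tie groups: |d|=2 (t=3), |d|=5 (t=3), |d|=7 (t=2); sum(t^3 - t) = 54.
        Var[W] = n(n+1)(2n+1)/24 - sum(t^3-t)/48 = 3036/24 - 54/48 = 125.375.
        z = (W - E[W]) / sqrt(Var[W]) = (29.5 - 33) / 11.1971 = -0.3126.
        Two-sided p = 2*Phi(z) = 0.754599.
Step 6: alpha = 0.05. fail to reject H0.

W+ = 36.5, W- = 29.5, W = min = 29.5, p = 0.754599, fail to reject H0.


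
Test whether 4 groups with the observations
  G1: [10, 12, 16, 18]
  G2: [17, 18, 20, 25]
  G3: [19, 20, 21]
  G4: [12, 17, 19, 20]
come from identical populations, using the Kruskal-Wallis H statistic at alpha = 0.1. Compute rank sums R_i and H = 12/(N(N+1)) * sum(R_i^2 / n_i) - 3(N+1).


Step 1: Combine all N = 15 observations and assign midranks.
sorted (value, group, rank): (10,G1,1), (12,G1,2.5), (12,G4,2.5), (16,G1,4), (17,G2,5.5), (17,G4,5.5), (18,G1,7.5), (18,G2,7.5), (19,G3,9.5), (19,G4,9.5), (20,G2,12), (20,G3,12), (20,G4,12), (21,G3,14), (25,G2,15)
Step 2: Sum ranks within each group.
R_1 = 15 (n_1 = 4)
R_2 = 40 (n_2 = 4)
R_3 = 35.5 (n_3 = 3)
R_4 = 29.5 (n_4 = 4)
Step 3: H = 12/(N(N+1)) * sum(R_i^2/n_i) - 3(N+1)
     = 12/(15*16) * (15^2/4 + 40^2/4 + 35.5^2/3 + 29.5^2/4) - 3*16
     = 0.050000 * 1093.9 - 48
     = 6.694792.
Step 4: Ties present; correction factor C = 1 - 48/(15^3 - 15) = 0.985714. Corrected H = 6.694792 / 0.985714 = 6.791818.
Step 5: Under H0, H ~ chi^2(3); p-value = 0.078838.
Step 6: alpha = 0.1. reject H0.

H = 6.7918, df = 3, p = 0.078838, reject H0.


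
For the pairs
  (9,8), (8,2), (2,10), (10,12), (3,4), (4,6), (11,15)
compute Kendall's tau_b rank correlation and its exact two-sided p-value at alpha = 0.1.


Step 1: Enumerate the 21 unordered pairs (i,j) with i<j and classify each by sign(x_j-x_i) * sign(y_j-y_i).
  (1,2):dx=-1,dy=-6->C; (1,3):dx=-7,dy=+2->D; (1,4):dx=+1,dy=+4->C; (1,5):dx=-6,dy=-4->C
  (1,6):dx=-5,dy=-2->C; (1,7):dx=+2,dy=+7->C; (2,3):dx=-6,dy=+8->D; (2,4):dx=+2,dy=+10->C
  (2,5):dx=-5,dy=+2->D; (2,6):dx=-4,dy=+4->D; (2,7):dx=+3,dy=+13->C; (3,4):dx=+8,dy=+2->C
  (3,5):dx=+1,dy=-6->D; (3,6):dx=+2,dy=-4->D; (3,7):dx=+9,dy=+5->C; (4,5):dx=-7,dy=-8->C
  (4,6):dx=-6,dy=-6->C; (4,7):dx=+1,dy=+3->C; (5,6):dx=+1,dy=+2->C; (5,7):dx=+8,dy=+11->C
  (6,7):dx=+7,dy=+9->C
Step 2: C = 15, D = 6, total pairs = 21.
Step 3: tau = (C - D)/(n(n-1)/2) = (15 - 6)/21 = 0.428571.
Step 4: Exact two-sided p-value (enumerate n! = 5040 permutations of y under H0): p = 0.238889.
Step 5: alpha = 0.1. fail to reject H0.

tau_b = 0.4286 (C=15, D=6), p = 0.238889, fail to reject H0.


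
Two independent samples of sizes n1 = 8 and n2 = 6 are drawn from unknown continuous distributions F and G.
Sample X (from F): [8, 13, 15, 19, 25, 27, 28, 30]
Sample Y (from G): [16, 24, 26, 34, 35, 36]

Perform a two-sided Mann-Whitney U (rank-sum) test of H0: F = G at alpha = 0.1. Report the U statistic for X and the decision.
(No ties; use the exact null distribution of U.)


Step 1: Combine and sort all 14 observations; assign midranks.
sorted (value, group): (8,X), (13,X), (15,X), (16,Y), (19,X), (24,Y), (25,X), (26,Y), (27,X), (28,X), (30,X), (34,Y), (35,Y), (36,Y)
ranks: 8->1, 13->2, 15->3, 16->4, 19->5, 24->6, 25->7, 26->8, 27->9, 28->10, 30->11, 34->12, 35->13, 36->14
Step 2: Rank sum for X: R1 = 1 + 2 + 3 + 5 + 7 + 9 + 10 + 11 = 48.
Step 3: U_X = R1 - n1(n1+1)/2 = 48 - 8*9/2 = 48 - 36 = 12.
       U_Y = n1*n2 - U_X = 48 - 12 = 36.
Step 4: No ties, so the exact null distribution of U (based on enumerating the C(14,8) = 3003 equally likely rank assignments) gives the two-sided p-value.
Step 5: p-value = 0.141858; compare to alpha = 0.1. fail to reject H0.

U_X = 12, p = 0.141858, fail to reject H0 at alpha = 0.1.


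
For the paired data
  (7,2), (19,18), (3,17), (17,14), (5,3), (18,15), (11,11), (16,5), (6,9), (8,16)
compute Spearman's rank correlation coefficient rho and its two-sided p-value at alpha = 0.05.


Step 1: Rank x and y separately (midranks; no ties here).
rank(x): 7->4, 19->10, 3->1, 17->8, 5->2, 18->9, 11->6, 16->7, 6->3, 8->5
rank(y): 2->1, 18->10, 17->9, 14->6, 3->2, 15->7, 11->5, 5->3, 9->4, 16->8
Step 2: d_i = R_x(i) - R_y(i); compute d_i^2.
  (4-1)^2=9, (10-10)^2=0, (1-9)^2=64, (8-6)^2=4, (2-2)^2=0, (9-7)^2=4, (6-5)^2=1, (7-3)^2=16, (3-4)^2=1, (5-8)^2=9
sum(d^2) = 108.
Step 3: rho = 1 - 6*108 / (10*(10^2 - 1)) = 1 - 648/990 = 0.345455.
Step 4: Under H0, t = rho * sqrt((n-2)/(1-rho^2)) = 1.0412 ~ t(8).
Step 5: Two-sided p-value from the t-distribution with 8 df = 0.328227.
Step 6: alpha = 0.05. fail to reject H0.

rho = 0.3455, p = 0.328227, fail to reject H0 at alpha = 0.05.


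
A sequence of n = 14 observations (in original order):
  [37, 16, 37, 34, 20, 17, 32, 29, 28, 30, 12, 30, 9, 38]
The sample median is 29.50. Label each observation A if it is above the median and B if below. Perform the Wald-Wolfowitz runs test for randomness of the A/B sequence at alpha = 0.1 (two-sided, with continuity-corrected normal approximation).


Step 1: Compute median = 29.50; label A = above, B = below.
Labels in order: ABAABBABBABABA  (n_A = 7, n_B = 7)
Step 2: Count runs R = 11.
Step 3: Under H0 (random ordering), E[R] = 2*n_A*n_B/(n_A+n_B) + 1 = 2*7*7/14 + 1 = 8.0000.
        Var[R] = 2*n_A*n_B*(2*n_A*n_B - n_A - n_B) / ((n_A+n_B)^2 * (n_A+n_B-1)) = 8232/2548 = 3.2308.
        SD[R] = 1.7974.
Step 4: Continuity-corrected z = (R - 0.5 - E[R]) / SD[R] = (11 - 0.5 - 8.0000) / 1.7974 = 1.3909.
Step 5: Two-sided p-value via normal approximation = 2*(1 - Phi(|z|)) = 0.164264.
Step 6: alpha = 0.1. fail to reject H0.

R = 11, z = 1.3909, p = 0.164264, fail to reject H0.


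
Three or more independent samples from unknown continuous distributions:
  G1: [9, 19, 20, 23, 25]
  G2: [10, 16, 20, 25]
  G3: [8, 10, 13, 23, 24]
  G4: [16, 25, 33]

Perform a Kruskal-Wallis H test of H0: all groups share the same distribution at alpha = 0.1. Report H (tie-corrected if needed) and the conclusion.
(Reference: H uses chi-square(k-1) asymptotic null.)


Step 1: Combine all N = 17 observations and assign midranks.
sorted (value, group, rank): (8,G3,1), (9,G1,2), (10,G2,3.5), (10,G3,3.5), (13,G3,5), (16,G2,6.5), (16,G4,6.5), (19,G1,8), (20,G1,9.5), (20,G2,9.5), (23,G1,11.5), (23,G3,11.5), (24,G3,13), (25,G1,15), (25,G2,15), (25,G4,15), (33,G4,17)
Step 2: Sum ranks within each group.
R_1 = 46 (n_1 = 5)
R_2 = 34.5 (n_2 = 4)
R_3 = 34 (n_3 = 5)
R_4 = 38.5 (n_4 = 3)
Step 3: H = 12/(N(N+1)) * sum(R_i^2/n_i) - 3(N+1)
     = 12/(17*18) * (46^2/5 + 34.5^2/4 + 34^2/5 + 38.5^2/3) - 3*18
     = 0.039216 * 1446.05 - 54
     = 2.707680.
Step 4: Ties present; correction factor C = 1 - 48/(17^3 - 17) = 0.990196. Corrected H = 2.707680 / 0.990196 = 2.734488.
Step 5: Under H0, H ~ chi^2(3); p-value = 0.434398.
Step 6: alpha = 0.1. fail to reject H0.

H = 2.7345, df = 3, p = 0.434398, fail to reject H0.


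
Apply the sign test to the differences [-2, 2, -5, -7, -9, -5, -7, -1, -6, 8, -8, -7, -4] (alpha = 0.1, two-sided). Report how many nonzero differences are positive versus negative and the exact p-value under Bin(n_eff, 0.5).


Step 1: Discard zero differences. Original n = 13; n_eff = number of nonzero differences = 13.
Nonzero differences (with sign): -2, +2, -5, -7, -9, -5, -7, -1, -6, +8, -8, -7, -4
Step 2: Count signs: positive = 2, negative = 11.
Step 3: Under H0: P(positive) = 0.5, so the number of positives S ~ Bin(13, 0.5).
Step 4: Two-sided exact p-value = sum of Bin(13,0.5) probabilities at or below the observed probability = 0.022461.
Step 5: alpha = 0.1. reject H0.

n_eff = 13, pos = 2, neg = 11, p = 0.022461, reject H0.


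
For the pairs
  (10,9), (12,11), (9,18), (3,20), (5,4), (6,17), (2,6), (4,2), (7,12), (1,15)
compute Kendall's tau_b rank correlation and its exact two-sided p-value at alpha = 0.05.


Step 1: Enumerate the 45 unordered pairs (i,j) with i<j and classify each by sign(x_j-x_i) * sign(y_j-y_i).
  (1,2):dx=+2,dy=+2->C; (1,3):dx=-1,dy=+9->D; (1,4):dx=-7,dy=+11->D; (1,5):dx=-5,dy=-5->C
  (1,6):dx=-4,dy=+8->D; (1,7):dx=-8,dy=-3->C; (1,8):dx=-6,dy=-7->C; (1,9):dx=-3,dy=+3->D
  (1,10):dx=-9,dy=+6->D; (2,3):dx=-3,dy=+7->D; (2,4):dx=-9,dy=+9->D; (2,5):dx=-7,dy=-7->C
  (2,6):dx=-6,dy=+6->D; (2,7):dx=-10,dy=-5->C; (2,8):dx=-8,dy=-9->C; (2,9):dx=-5,dy=+1->D
  (2,10):dx=-11,dy=+4->D; (3,4):dx=-6,dy=+2->D; (3,5):dx=-4,dy=-14->C; (3,6):dx=-3,dy=-1->C
  (3,7):dx=-7,dy=-12->C; (3,8):dx=-5,dy=-16->C; (3,9):dx=-2,dy=-6->C; (3,10):dx=-8,dy=-3->C
  (4,5):dx=+2,dy=-16->D; (4,6):dx=+3,dy=-3->D; (4,7):dx=-1,dy=-14->C; (4,8):dx=+1,dy=-18->D
  (4,9):dx=+4,dy=-8->D; (4,10):dx=-2,dy=-5->C; (5,6):dx=+1,dy=+13->C; (5,7):dx=-3,dy=+2->D
  (5,8):dx=-1,dy=-2->C; (5,9):dx=+2,dy=+8->C; (5,10):dx=-4,dy=+11->D; (6,7):dx=-4,dy=-11->C
  (6,8):dx=-2,dy=-15->C; (6,9):dx=+1,dy=-5->D; (6,10):dx=-5,dy=-2->C; (7,8):dx=+2,dy=-4->D
  (7,9):dx=+5,dy=+6->C; (7,10):dx=-1,dy=+9->D; (8,9):dx=+3,dy=+10->C; (8,10):dx=-3,dy=+13->D
  (9,10):dx=-6,dy=+3->D
Step 2: C = 23, D = 22, total pairs = 45.
Step 3: tau = (C - D)/(n(n-1)/2) = (23 - 22)/45 = 0.022222.
Step 4: Exact two-sided p-value (enumerate n! = 3628800 permutations of y under H0): p = 1.000000.
Step 5: alpha = 0.05. fail to reject H0.

tau_b = 0.0222 (C=23, D=22), p = 1.000000, fail to reject H0.


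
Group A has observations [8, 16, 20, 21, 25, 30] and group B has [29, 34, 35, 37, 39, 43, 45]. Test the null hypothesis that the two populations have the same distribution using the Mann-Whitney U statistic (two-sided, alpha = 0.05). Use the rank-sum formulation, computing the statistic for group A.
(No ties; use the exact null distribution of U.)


Step 1: Combine and sort all 13 observations; assign midranks.
sorted (value, group): (8,X), (16,X), (20,X), (21,X), (25,X), (29,Y), (30,X), (34,Y), (35,Y), (37,Y), (39,Y), (43,Y), (45,Y)
ranks: 8->1, 16->2, 20->3, 21->4, 25->5, 29->6, 30->7, 34->8, 35->9, 37->10, 39->11, 43->12, 45->13
Step 2: Rank sum for X: R1 = 1 + 2 + 3 + 4 + 5 + 7 = 22.
Step 3: U_X = R1 - n1(n1+1)/2 = 22 - 6*7/2 = 22 - 21 = 1.
       U_Y = n1*n2 - U_X = 42 - 1 = 41.
Step 4: No ties, so the exact null distribution of U (based on enumerating the C(13,6) = 1716 equally likely rank assignments) gives the two-sided p-value.
Step 5: p-value = 0.002331; compare to alpha = 0.05. reject H0.

U_X = 1, p = 0.002331, reject H0 at alpha = 0.05.


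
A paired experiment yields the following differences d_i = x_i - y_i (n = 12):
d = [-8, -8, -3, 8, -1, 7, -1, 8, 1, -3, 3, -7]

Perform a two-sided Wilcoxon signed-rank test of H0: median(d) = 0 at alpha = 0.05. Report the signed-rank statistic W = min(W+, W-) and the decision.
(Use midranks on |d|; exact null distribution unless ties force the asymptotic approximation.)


Step 1: Drop any zero differences (none here) and take |d_i|.
|d| = [8, 8, 3, 8, 1, 7, 1, 8, 1, 3, 3, 7]
Step 2: Midrank |d_i| (ties get averaged ranks).
ranks: |8|->10.5, |8|->10.5, |3|->5, |8|->10.5, |1|->2, |7|->7.5, |1|->2, |8|->10.5, |1|->2, |3|->5, |3|->5, |7|->7.5
Step 3: Attach original signs; sum ranks with positive sign and with negative sign.
W+ = 10.5 + 7.5 + 10.5 + 2 + 5 = 35.5
W- = 10.5 + 10.5 + 5 + 2 + 2 + 5 + 7.5 = 42.5
(Check: W+ + W- = 78 should equal n(n+1)/2 = 78.)
Step 4: Test statistic W = min(W+, W-) = 35.5.
Step 5: Ties in |d|, so use the tie-corrected normal approximation.
        E[W] = n(n+1)/4 = 12*13/4 = 39.
        Tie groups: |d|=1 (t=3), |d|=3 (t=3), |d|=7 (t=2), |d|=8 (t=4); sum(t^3 - t) = 114.
        Var[W] = n(n+1)(2n+1)/24 - sum(t^3-t)/48 = 3900/24 - 114/48 = 160.125.
        z = (W - E[W]) / sqrt(Var[W]) = (35.5 - 39) / 12.6541 = -0.2766.
        Two-sided p = 2*Phi(z) = 0.782094.
Step 6: alpha = 0.05. fail to reject H0.

W+ = 35.5, W- = 42.5, W = min = 35.5, p = 0.782094, fail to reject H0.


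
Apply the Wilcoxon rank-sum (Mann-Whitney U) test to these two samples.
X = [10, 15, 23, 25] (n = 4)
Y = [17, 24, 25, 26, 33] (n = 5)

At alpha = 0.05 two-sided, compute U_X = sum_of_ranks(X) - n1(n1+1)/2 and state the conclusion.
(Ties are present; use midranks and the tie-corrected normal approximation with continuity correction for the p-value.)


Step 1: Combine and sort all 9 observations; assign midranks.
sorted (value, group): (10,X), (15,X), (17,Y), (23,X), (24,Y), (25,X), (25,Y), (26,Y), (33,Y)
ranks: 10->1, 15->2, 17->3, 23->4, 24->5, 25->6.5, 25->6.5, 26->8, 33->9
Step 2: Rank sum for X: R1 = 1 + 2 + 4 + 6.5 = 13.5.
Step 3: U_X = R1 - n1(n1+1)/2 = 13.5 - 4*5/2 = 13.5 - 10 = 3.5.
       U_Y = n1*n2 - U_X = 20 - 3.5 = 16.5.
Step 4: Ties are present, so use the tie-corrected normal approximation (with continuity correction) for the p-value.
Step 5: p-value = 0.139983; compare to alpha = 0.05. fail to reject H0.

U_X = 3.5, p = 0.139983, fail to reject H0 at alpha = 0.05.


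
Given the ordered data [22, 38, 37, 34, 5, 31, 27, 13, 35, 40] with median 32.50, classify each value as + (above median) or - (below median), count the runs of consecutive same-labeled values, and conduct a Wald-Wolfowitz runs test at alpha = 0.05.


Step 1: Compute median = 32.50; label A = above, B = below.
Labels in order: BAAABBBBAA  (n_A = 5, n_B = 5)
Step 2: Count runs R = 4.
Step 3: Under H0 (random ordering), E[R] = 2*n_A*n_B/(n_A+n_B) + 1 = 2*5*5/10 + 1 = 6.0000.
        Var[R] = 2*n_A*n_B*(2*n_A*n_B - n_A - n_B) / ((n_A+n_B)^2 * (n_A+n_B-1)) = 2000/900 = 2.2222.
        SD[R] = 1.4907.
Step 4: Continuity-corrected z = (R + 0.5 - E[R]) / SD[R] = (4 + 0.5 - 6.0000) / 1.4907 = -1.0062.
Step 5: Two-sided p-value via normal approximation = 2*(1 - Phi(|z|)) = 0.314305.
Step 6: alpha = 0.05. fail to reject H0.

R = 4, z = -1.0062, p = 0.314305, fail to reject H0.


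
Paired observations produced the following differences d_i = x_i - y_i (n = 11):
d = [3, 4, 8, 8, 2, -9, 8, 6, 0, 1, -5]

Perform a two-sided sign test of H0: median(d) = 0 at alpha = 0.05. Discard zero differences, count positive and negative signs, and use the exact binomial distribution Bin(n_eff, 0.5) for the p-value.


Step 1: Discard zero differences. Original n = 11; n_eff = number of nonzero differences = 10.
Nonzero differences (with sign): +3, +4, +8, +8, +2, -9, +8, +6, +1, -5
Step 2: Count signs: positive = 8, negative = 2.
Step 3: Under H0: P(positive) = 0.5, so the number of positives S ~ Bin(10, 0.5).
Step 4: Two-sided exact p-value = sum of Bin(10,0.5) probabilities at or below the observed probability = 0.109375.
Step 5: alpha = 0.05. fail to reject H0.

n_eff = 10, pos = 8, neg = 2, p = 0.109375, fail to reject H0.


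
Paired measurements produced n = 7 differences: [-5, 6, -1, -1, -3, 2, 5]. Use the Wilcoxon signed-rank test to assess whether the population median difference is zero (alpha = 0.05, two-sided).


Step 1: Drop any zero differences (none here) and take |d_i|.
|d| = [5, 6, 1, 1, 3, 2, 5]
Step 2: Midrank |d_i| (ties get averaged ranks).
ranks: |5|->5.5, |6|->7, |1|->1.5, |1|->1.5, |3|->4, |2|->3, |5|->5.5
Step 3: Attach original signs; sum ranks with positive sign and with negative sign.
W+ = 7 + 3 + 5.5 = 15.5
W- = 5.5 + 1.5 + 1.5 + 4 = 12.5
(Check: W+ + W- = 28 should equal n(n+1)/2 = 28.)
Step 4: Test statistic W = min(W+, W-) = 12.5.
Step 5: Ties in |d|, so use the tie-corrected normal approximation.
        E[W] = n(n+1)/4 = 7*8/4 = 14.
        Tie groups: |d|=1 (t=2), |d|=5 (t=2); sum(t^3 - t) = 12.
        Var[W] = n(n+1)(2n+1)/24 - sum(t^3-t)/48 = 840/24 - 12/48 = 34.75.
        z = (W - E[W]) / sqrt(Var[W]) = (12.5 - 14) / 5.8949 = -0.2545.
        Two-sided p = 2*Phi(z) = 0.799143.
Step 6: alpha = 0.05. fail to reject H0.

W+ = 15.5, W- = 12.5, W = min = 12.5, p = 0.799143, fail to reject H0.


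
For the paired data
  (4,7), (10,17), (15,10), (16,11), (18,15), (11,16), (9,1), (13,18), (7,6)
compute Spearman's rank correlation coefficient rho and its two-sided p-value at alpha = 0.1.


Step 1: Rank x and y separately (midranks; no ties here).
rank(x): 4->1, 10->4, 15->7, 16->8, 18->9, 11->5, 9->3, 13->6, 7->2
rank(y): 7->3, 17->8, 10->4, 11->5, 15->6, 16->7, 1->1, 18->9, 6->2
Step 2: d_i = R_x(i) - R_y(i); compute d_i^2.
  (1-3)^2=4, (4-8)^2=16, (7-4)^2=9, (8-5)^2=9, (9-6)^2=9, (5-7)^2=4, (3-1)^2=4, (6-9)^2=9, (2-2)^2=0
sum(d^2) = 64.
Step 3: rho = 1 - 6*64 / (9*(9^2 - 1)) = 1 - 384/720 = 0.466667.
Step 4: Under H0, t = rho * sqrt((n-2)/(1-rho^2)) = 1.3960 ~ t(7).
Step 5: Two-sided p-value from the t-distribution with 7 df = 0.205386.
Step 6: alpha = 0.1. fail to reject H0.

rho = 0.4667, p = 0.205386, fail to reject H0 at alpha = 0.1.


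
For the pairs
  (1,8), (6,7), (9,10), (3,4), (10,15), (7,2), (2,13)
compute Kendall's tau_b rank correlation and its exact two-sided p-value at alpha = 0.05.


Step 1: Enumerate the 21 unordered pairs (i,j) with i<j and classify each by sign(x_j-x_i) * sign(y_j-y_i).
  (1,2):dx=+5,dy=-1->D; (1,3):dx=+8,dy=+2->C; (1,4):dx=+2,dy=-4->D; (1,5):dx=+9,dy=+7->C
  (1,6):dx=+6,dy=-6->D; (1,7):dx=+1,dy=+5->C; (2,3):dx=+3,dy=+3->C; (2,4):dx=-3,dy=-3->C
  (2,5):dx=+4,dy=+8->C; (2,6):dx=+1,dy=-5->D; (2,7):dx=-4,dy=+6->D; (3,4):dx=-6,dy=-6->C
  (3,5):dx=+1,dy=+5->C; (3,6):dx=-2,dy=-8->C; (3,7):dx=-7,dy=+3->D; (4,5):dx=+7,dy=+11->C
  (4,6):dx=+4,dy=-2->D; (4,7):dx=-1,dy=+9->D; (5,6):dx=-3,dy=-13->C; (5,7):dx=-8,dy=-2->C
  (6,7):dx=-5,dy=+11->D
Step 2: C = 12, D = 9, total pairs = 21.
Step 3: tau = (C - D)/(n(n-1)/2) = (12 - 9)/21 = 0.142857.
Step 4: Exact two-sided p-value (enumerate n! = 5040 permutations of y under H0): p = 0.772619.
Step 5: alpha = 0.05. fail to reject H0.

tau_b = 0.1429 (C=12, D=9), p = 0.772619, fail to reject H0.
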